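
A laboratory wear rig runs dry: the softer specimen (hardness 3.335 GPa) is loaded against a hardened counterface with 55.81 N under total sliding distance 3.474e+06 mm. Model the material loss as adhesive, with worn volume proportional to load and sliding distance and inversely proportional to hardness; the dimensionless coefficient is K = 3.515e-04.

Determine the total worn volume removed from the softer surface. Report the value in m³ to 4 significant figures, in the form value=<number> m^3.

value=2.043e-08 m^3

All working math holds full float precision — intermediate values are shown rounded; a single final rounding, at four significant digits.
Convert: Sliding distance L = 3.474e+06 mm = 3474 m.
Convert: Hardness H = 3.335 GPa = 3.335e+09 Pa.
Expressed in SI base units: W = 55.81 N, H = 3.335e+09 Pa, K = 3.515e-04.
Volume removed: V = K·W·L/H = 3.515e-04 · 55.81 · 3474 / 3.335e+09 = 2.043e-08 m³.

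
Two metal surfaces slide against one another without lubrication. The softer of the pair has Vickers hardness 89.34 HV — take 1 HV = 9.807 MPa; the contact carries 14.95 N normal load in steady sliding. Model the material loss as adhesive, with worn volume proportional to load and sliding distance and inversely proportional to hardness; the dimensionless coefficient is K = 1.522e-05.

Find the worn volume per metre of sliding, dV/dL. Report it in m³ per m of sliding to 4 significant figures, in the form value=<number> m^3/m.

Intermediate values appear rounded; all arithmetic runs at full precision, and one last rounding, at four significant digits.
Convert: Hardness H = 89.34 HV × 9.807 MPa/HV = 876.2 MPa = 8.762e+08 Pa.
In SI base units: W = 14.95 N, H = 8.762e+08 Pa, K = 1.522e-05.
Volumetric rate dV/dL = K·W/H (independent of L): 1.522e-05 · 14.95 / 8.762e+08 = 2.597e-13 m³/m.

value=2.597e-13 m^3/m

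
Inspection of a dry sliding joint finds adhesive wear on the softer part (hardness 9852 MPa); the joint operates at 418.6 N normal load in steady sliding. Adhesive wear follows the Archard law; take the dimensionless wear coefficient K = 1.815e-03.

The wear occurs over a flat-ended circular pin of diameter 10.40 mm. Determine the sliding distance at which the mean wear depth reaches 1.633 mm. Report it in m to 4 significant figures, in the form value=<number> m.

value=1799 m

The algebra maintains exact precision. The intermediates are displayed rounded. Rounded just once: 4 significant digits.
Hardness H = 9852 MPa = 9.852e+09 Pa.
Pin diameter d = 10.40 mm = 0.01040 m. Contact area A = π·d²/4 = π·(0.01040 m)²/4 = 8.495e-05 m².
Depth limit h_lim = 1.633 mm = 0.001633 m.
As SI base values: W = 418.6 N, H = 9.852e+09 Pa, K = 1.815e-03.
At the depth limit, V_lim = h_lim·A = 0.001633 · 8.495e-05 = 1.387e-07 m³.
So the life L = V_lim·H/(K·W) = 1.387e-07 · 9.852e+09 / (1.815e-03 · 418.6) = 1799 m.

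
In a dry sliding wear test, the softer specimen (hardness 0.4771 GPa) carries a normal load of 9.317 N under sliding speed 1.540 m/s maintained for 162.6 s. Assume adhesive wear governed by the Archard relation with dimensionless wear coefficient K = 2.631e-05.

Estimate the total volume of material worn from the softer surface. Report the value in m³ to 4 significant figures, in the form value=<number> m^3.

value=1.287e-10 m^3

The computation keeps full float precision — the intermediates are displayed rounded; rounded just once, at 4 significant digits.
Path length L = v·t = 1.540 m/s × 162.6 s = 250.4 m.
Hardness H = 0.4771 GPa = 4.771e+08 Pa.
SI base units throughout: W = 9.317 N, H = 4.771e+08 Pa, K = 2.631e-05.
Worn volume V = K·W·L/H = 2.631e-05 · 9.317 · 250.4 / 4.771e+08 = 1.287e-10 m³.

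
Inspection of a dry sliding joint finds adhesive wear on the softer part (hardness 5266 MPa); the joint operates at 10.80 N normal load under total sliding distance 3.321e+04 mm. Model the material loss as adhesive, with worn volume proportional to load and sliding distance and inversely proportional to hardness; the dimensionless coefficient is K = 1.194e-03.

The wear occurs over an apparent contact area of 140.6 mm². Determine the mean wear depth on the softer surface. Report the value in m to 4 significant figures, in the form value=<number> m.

value=5.784e-07 m

The intermediates are printed rounded; each operation carries exact precision; one last rounding, at 4 significant digits.
Path length L = 3.321e+04 mm = 33.21 m.
Hardness H = 5266 MPa = 5.266e+09 Pa.
Contact area A = 140.6 mm² = 1.406e-04 m².
As SI base values: W = 10.80 N, H = 5.266e+09 Pa, K = 1.194e-03.
Archard relation: V = K·W·L/H = 1.194e-03 · 10.80 · 33.21 / 5.266e+09 = 8.132e-11 m³.
Average depth h = V/A = 8.132e-11 / 1.406e-04 = 5.784e-07 m.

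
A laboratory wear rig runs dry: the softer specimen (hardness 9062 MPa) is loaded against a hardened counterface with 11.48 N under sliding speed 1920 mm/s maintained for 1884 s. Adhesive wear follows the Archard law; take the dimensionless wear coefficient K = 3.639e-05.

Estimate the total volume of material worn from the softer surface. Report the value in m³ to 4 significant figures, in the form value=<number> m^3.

The intermediates are printed rounded — all working math carries exact precision; one last rounding: four significant digits.
Sliding speed v = 1920 mm/s = 1.920 m/s. Distance L = v·t = 1.920 m/s × 1884 s = 3617 m.
Hardness H = 9062 MPa = 9.062e+09 Pa.
Collected in SI base units: W = 11.48 N, H = 9.062e+09 Pa, K = 3.639e-05.
By Archard's law, V = K·W·L/H = 3.639e-05 · 11.48 · 3617 / 9.062e+09 = 1.668e-10 m³.

value=1.668e-10 m^3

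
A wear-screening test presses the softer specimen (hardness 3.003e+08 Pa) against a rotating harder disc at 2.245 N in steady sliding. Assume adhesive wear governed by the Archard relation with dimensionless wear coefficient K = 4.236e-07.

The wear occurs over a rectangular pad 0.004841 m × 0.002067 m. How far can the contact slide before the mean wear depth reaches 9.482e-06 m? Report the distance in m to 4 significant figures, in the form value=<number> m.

value=2.996e+04 m

Displayed values are rounded — the algebra carries full precision. Rounded just once, at 4 significant digits.
Convert: Contact area A = 0.004841 m × 0.002067 m = 1.001e-05 m².
Restated in SI base units: W = 2.245 N, H = 3.003e+08 Pa, K = 4.236e-07.
Allowed volume V_lim = h_lim·A = 9.482e-06 · 1.001e-05 = 9.488e-11 m³.
Sliding life L = V_lim·H/(K·W) = 9.488e-11 · 3.003e+08 / (4.236e-07 · 2.245) = 2.996e+04 m.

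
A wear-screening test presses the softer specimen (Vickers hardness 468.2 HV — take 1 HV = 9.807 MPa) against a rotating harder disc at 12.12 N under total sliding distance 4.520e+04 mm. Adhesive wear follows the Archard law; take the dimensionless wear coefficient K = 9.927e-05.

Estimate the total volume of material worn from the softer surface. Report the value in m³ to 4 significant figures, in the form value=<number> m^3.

value=1.184e-11 m^3

Intermediates are shown rounded; the algebra carries full float precision. Rounded just once: four significant digits.
The distance L = 4.520e+04 mm = 45.20 m.
Hardness H = 468.2 HV × 9.807 MPa/HV = 4592 MPa = 4.592e+09 Pa.
Collected in SI base units: W = 12.12 N, H = 4.592e+09 Pa, K = 9.927e-05.
Archard volume V = K·W·L/H = 9.927e-05 · 12.12 · 45.20 / 4.592e+09 = 1.184e-11 m³.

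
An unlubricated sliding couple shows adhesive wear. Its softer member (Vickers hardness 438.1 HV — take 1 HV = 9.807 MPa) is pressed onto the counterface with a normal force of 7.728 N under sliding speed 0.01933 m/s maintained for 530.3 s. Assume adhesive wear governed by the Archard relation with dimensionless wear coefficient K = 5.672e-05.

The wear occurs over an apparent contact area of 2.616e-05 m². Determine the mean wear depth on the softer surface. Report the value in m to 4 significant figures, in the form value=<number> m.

Intermediate values are shown rounded; the algebra holds full precision; a single final rounding to four significant digits.
Path length L = v·t = 0.01933 m/s × 530.3 s = 10.25 m.
Hardness H = 438.1 HV × 9.807 MPa/HV = 4296 MPa = 4.296e+09 Pa.
Expressed in SI base units: W = 7.728 N, H = 4.296e+09 Pa, K = 5.672e-05.
Archard relation: V = K·W·L/H = 5.672e-05 · 7.728 · 10.25 / 4.296e+09 = 1.046e-12 m³.
Mean depth h = V/A = 1.046e-12 / 2.616e-05 = 3.998e-08 m.

value=3.998e-08 m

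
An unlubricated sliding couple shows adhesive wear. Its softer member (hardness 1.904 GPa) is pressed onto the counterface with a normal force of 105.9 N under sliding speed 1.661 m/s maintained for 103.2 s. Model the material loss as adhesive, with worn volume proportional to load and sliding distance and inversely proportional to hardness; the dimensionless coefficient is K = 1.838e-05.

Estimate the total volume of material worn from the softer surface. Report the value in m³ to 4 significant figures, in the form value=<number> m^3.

Intermediate values are printed rounded; each operation carries full float precision, and one final rounding: 4 significant figures.
Convert: Total distance L = v·t = 1.661 m/s × 103.2 s = 171.4 m.
Convert: Hardness H = 1.904 GPa = 1.904e+09 Pa.
Expressed in SI base units: W = 105.9 N, H = 1.904e+09 Pa, K = 1.838e-05.
Archard relation: V = K·W·L/H = 1.838e-05 · 105.9 · 171.4 / 1.904e+09 = 1.752e-10 m³.

value=1.752e-10 m^3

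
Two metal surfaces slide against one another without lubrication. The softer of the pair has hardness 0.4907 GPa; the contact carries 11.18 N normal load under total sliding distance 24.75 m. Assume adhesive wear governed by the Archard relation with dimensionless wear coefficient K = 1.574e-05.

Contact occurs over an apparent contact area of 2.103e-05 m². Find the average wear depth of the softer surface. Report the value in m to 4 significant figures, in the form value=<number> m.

The computation maintains exact precision — printed values are rounded, and rounded just once to four significant digits.
Convert: Hardness H = 0.4907 GPa = 4.907e+08 Pa.
In SI base units: W = 11.18 N, H = 4.907e+08 Pa, K = 1.574e-05.
By Archard's law, V = K·W·L/H = 1.574e-05 · 11.18 · 24.75 / 4.907e+08 = 8.876e-12 m³.
Wear depth h = V/A = 8.876e-12 / 2.103e-05 = 4.221e-07 m.

value=4.221e-07 m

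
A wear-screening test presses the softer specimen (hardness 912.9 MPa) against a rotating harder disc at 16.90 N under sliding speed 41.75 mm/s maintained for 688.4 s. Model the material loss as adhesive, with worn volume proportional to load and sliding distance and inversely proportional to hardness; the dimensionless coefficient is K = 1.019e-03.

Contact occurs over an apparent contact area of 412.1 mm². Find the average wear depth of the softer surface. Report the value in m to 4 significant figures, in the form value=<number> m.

value=1.316e-06 m

Intermediate values appear rounded, and the algebra holds full float precision. Rounded once at the end, at 4 significant figures.
Convert: Sliding speed v = 41.75 mm/s = 0.04175 m/s. Sliding distance L = v·t = 0.04175 m/s × 688.4 s = 28.74 m.
Convert: Hardness H = 912.9 MPa = 9.129e+08 Pa.
Convert: Contact area A = 412.1 mm² = 4.121e-04 m².
SI base units throughout: W = 16.90 N, H = 9.129e+08 Pa, K = 1.019e-03.
Apply Archard: V = K·W·L/H = 1.019e-03 · 16.90 · 28.74 / 9.129e+08 = 5.422e-10 m³.
Mean wear depth h = V/A = 5.422e-10 / 4.121e-04 = 1.316e-06 m.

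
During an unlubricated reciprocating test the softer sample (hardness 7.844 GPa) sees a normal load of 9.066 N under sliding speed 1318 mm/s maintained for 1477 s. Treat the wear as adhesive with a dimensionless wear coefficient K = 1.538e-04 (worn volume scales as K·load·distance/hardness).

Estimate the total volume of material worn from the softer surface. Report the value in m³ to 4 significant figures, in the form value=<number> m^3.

The intermediates are printed rounded, and the algebra holds full float precision — a lone final rounding: 4 significant digits.
Sliding speed v = 1318 mm/s = 1.318 m/s. Sliding distance L = v·t = 1.318 m/s × 1477 s = 1947 m.
Hardness H = 7.844 GPa = 7.844e+09 Pa.
Restated in SI base units: W = 9.066 N, H = 7.844e+09 Pa, K = 1.538e-04.
Worn volume V = K·W·L/H = 1.538e-04 · 9.066 · 1947 / 7.844e+09 = 3.460e-10 m³.

value=3.460e-10 m^3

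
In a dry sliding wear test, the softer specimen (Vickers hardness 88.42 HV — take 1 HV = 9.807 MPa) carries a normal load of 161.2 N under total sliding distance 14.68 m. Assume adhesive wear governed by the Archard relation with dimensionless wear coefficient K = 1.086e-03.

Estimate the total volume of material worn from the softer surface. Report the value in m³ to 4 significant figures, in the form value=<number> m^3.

value=2.964e-09 m^3

All working math runs at full precision; quoted intermediates are rounded. Rounded once at the end to 4 significant digits.
Hardness H = 88.42 HV × 9.807 MPa/HV = 867.1 MPa = 8.671e+08 Pa.
Collected in SI base units: W = 161.2 N, H = 8.671e+08 Pa, K = 1.086e-03.
Archard relation: V = K·W·L/H = 1.086e-03 · 161.2 · 14.68 / 8.671e+08 = 2.964e-09 m³.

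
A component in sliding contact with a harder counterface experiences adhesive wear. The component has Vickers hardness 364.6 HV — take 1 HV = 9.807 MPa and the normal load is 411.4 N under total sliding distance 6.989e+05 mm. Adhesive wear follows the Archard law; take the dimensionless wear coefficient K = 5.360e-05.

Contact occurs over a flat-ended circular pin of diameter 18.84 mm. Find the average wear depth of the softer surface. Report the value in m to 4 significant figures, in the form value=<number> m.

value=1.546e-05 m

Intermediates are printed rounded — every step maintains exact precision — a lone final rounding, at four significant figures.
Convert: Distance L = 6.989e+05 mm = 698.9 m.
Convert: Hardness H = 364.6 HV × 9.807 MPa/HV = 3576 MPa = 3.576e+09 Pa.
Convert: Pin diameter d = 18.84 mm = 0.01884 m. Contact area A = π·d²/4 = π·(0.01884 m)²/4 = 2.788e-04 m².
Working in SI base units: W = 411.4 N, H = 3.576e+09 Pa, K = 5.360e-05.
Apply Archard: V = K·W·L/H = 5.360e-05 · 411.4 · 698.9 / 3.576e+09 = 4.310e-09 m³.
Mean wear depth h = V/A = 4.310e-09 / 2.788e-04 = 1.546e-05 m.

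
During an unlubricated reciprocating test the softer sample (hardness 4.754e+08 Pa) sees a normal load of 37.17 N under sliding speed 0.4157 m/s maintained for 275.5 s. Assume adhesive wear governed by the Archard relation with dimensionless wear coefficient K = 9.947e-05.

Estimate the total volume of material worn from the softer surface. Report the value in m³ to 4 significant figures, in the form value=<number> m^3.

The intermediates appear rounded, and all working math carries full precision — rounded once at the end, at four significant digits.
Sliding distance L = v·t = 0.4157 m/s × 275.5 s = 114.5 m.
Expressed in SI base units: W = 37.17 N, H = 4.754e+08 Pa, K = 9.947e-05.
Volume removed: V = K·W·L/H = 9.947e-05 · 37.17 · 114.5 / 4.754e+08 = 8.907e-10 m³.

value=8.907e-10 m^3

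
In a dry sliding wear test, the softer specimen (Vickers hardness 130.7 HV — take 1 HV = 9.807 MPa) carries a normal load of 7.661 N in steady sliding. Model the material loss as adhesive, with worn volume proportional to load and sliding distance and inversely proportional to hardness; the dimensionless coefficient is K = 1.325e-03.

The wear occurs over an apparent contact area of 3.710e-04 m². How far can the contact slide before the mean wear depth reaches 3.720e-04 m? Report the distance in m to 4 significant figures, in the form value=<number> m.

value=1.743e+04 m

Intermediates are shown rounded; the algebra carries full precision, and one final rounding to 4 significant digits.
Hardness H = 130.7 HV × 9.807 MPa/HV = 1282 MPa = 1.282e+09 Pa.
Working in SI base units: W = 7.661 N, H = 1.282e+09 Pa, K = 1.325e-03.
Wearable volume V_lim = h_lim·A = 3.720e-04 · 3.710e-04 = 1.380e-07 m³.
Thus life L = V_lim·H/(K·W) = 1.380e-07 · 1.282e+09 / (1.325e-03 · 7.661) = 1.743e+04 m.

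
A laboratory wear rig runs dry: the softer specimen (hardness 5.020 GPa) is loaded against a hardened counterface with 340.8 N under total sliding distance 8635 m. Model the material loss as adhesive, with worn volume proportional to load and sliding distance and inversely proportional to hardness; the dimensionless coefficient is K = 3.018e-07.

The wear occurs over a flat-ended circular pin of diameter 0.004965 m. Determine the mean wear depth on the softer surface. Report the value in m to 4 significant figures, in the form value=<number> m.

value=9.138e-06 m

The intermediates are displayed rounded, and each operation holds full float precision — one final rounding, at 4 significant figures.
Convert: Hardness H = 5.020 GPa = 5.020e+09 Pa.
Convert: Contact area A = π·d²/4 = π·(0.004965 m)²/4 = 1.936e-05 m².
SI base units throughout: W = 340.8 N, H = 5.020e+09 Pa, K = 3.018e-07.
By Archard's law, V = K·W·L/H = 3.018e-07 · 340.8 · 8635 / 5.020e+09 = 1.769e-10 m³.
Mean depth h = V/A = 1.769e-10 / 1.936e-05 = 9.138e-06 m.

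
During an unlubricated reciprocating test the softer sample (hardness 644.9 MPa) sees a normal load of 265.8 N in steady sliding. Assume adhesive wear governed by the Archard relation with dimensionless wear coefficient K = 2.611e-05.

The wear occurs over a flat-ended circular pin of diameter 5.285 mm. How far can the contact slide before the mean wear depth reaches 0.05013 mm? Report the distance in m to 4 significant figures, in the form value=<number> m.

The algebra maintains exact precision; intermediates are shown rounded. Rounded just once to four significant digits.
Convert: Hardness H = 644.9 MPa = 6.449e+08 Pa.
Convert: Pin diameter d = 5.285 mm = 0.005285 m. Contact area A = π·d²/4 = π·(0.005285 m)²/4 = 2.194e-05 m².
Convert: Depth limit h_lim = 0.05013 mm = 5.013e-05 m.
As SI base values: W = 265.8 N, H = 6.449e+08 Pa, K = 2.611e-05.
Permissible volume V_lim = h_lim·A = 5.013e-05 · 2.194e-05 = 1.100e-09 m³.
Thus life L = V_lim·H/(K·W) = 1.100e-09 · 6.449e+08 / (2.611e-05 · 265.8) = 102.2 m.

value=102.2 m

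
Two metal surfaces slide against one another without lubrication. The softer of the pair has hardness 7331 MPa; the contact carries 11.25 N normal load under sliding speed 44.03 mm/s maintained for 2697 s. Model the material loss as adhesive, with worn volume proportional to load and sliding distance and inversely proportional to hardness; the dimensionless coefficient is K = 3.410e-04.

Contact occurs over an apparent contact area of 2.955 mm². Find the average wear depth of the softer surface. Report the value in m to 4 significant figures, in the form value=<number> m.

value=2.103e-05 m

The computation holds full float precision; intermediates are displayed rounded, and a lone final rounding: four significant figures.
Sliding speed v = 44.03 mm/s = 0.04403 m/s. Total distance L = v·t = 0.04403 m/s × 2697 s = 118.7 m.
Hardness H = 7331 MPa = 7.331e+09 Pa.
Contact area A = 2.955 mm² = 2.955e-06 m².
In SI base units: W = 11.25 N, H = 7.331e+09 Pa, K = 3.410e-04.
Wear volume V = K·W·L/H = 3.410e-04 · 11.25 · 118.7 / 7.331e+09 = 6.214e-11 m³.
Mean wear depth h = V/A = 6.214e-11 / 2.955e-06 = 2.103e-05 m.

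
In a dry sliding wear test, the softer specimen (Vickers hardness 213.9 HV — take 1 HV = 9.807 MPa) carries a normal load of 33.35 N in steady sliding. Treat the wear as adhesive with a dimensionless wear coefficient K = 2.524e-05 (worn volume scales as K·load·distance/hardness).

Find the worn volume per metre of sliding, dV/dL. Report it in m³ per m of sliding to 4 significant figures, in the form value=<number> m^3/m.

Intermediates are printed rounded; the computation maintains full float precision; a single final rounding: 4 significant digits.
Hardness H = 213.9 HV × 9.807 MPa/HV = 2098 MPa = 2.098e+09 Pa.
SI base units throughout: W = 33.35 N, H = 2.098e+09 Pa, K = 2.524e-05.
Sliding wear rate dV/dL = K·W/H: 2.524e-05 · 33.35 / 2.098e+09 = 4.013e-13 m³/m.

value=4.013e-13 m^3/m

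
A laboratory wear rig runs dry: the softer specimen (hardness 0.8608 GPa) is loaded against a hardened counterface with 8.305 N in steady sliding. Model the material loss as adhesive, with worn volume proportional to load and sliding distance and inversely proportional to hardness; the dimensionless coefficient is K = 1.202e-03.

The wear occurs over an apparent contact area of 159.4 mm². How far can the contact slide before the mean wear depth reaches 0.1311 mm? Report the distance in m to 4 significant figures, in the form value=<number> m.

value=1802 m

Intermediates are printed rounded. Each operation runs at full precision, and a lone final rounding: four significant digits.
Hardness H = 0.8608 GPa = 8.608e+08 Pa.
Contact area A = 159.4 mm² = 1.594e-04 m².
Depth limit h_lim = 0.1311 mm = 1.311e-04 m.
In SI base units: W = 8.305 N, H = 8.608e+08 Pa, K = 1.202e-03.
Limit volume V_lim = h_lim·A = 1.311e-04 · 1.594e-04 = 2.090e-08 m³.
Sliding life L = V_lim·H/(K·W) = 2.090e-08 · 8.608e+08 / (1.202e-03 · 8.305) = 1802 m.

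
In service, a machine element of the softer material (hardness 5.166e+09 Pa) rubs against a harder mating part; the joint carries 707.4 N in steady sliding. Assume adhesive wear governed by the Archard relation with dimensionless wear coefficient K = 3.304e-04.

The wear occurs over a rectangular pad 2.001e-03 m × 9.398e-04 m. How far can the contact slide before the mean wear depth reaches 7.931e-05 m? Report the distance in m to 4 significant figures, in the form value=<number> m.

value=3.297 m

The intermediates are shown rounded, and the algebra keeps exact precision — rounded just once to four significant digits.
Convert: Contact area A = 2.001e-03 m × 9.398e-04 m = 1.881e-06 m².
In SI base units, W = 707.4 N, H = 5.166e+09 Pa, K = 3.304e-04.
Wearable volume V_lim = h_lim·A = 7.931e-05 · 1.881e-06 = 1.491e-10 m³.
Sliding life L = V_lim·H/(K·W) = 1.491e-10 · 5.166e+09 / (3.304e-04 · 707.4) = 3.297 m.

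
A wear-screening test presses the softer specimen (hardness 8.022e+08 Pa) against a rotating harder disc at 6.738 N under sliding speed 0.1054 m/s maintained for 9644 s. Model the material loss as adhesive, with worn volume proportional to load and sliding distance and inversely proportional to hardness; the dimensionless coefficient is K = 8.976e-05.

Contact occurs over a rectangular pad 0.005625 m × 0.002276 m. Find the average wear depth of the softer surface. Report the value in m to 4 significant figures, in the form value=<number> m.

value=5.986e-05 m

The intermediates are displayed rounded; all working math holds full precision. Rounded just once: 4 significant figures.
Path length L = v·t = 0.1054 m/s × 9644 s = 1016 m.
Contact area A = 0.005625 m × 0.002276 m = 1.280e-05 m².
Collected in SI base units: W = 6.738 N, H = 8.022e+08 Pa, K = 8.976e-05.
Archard relation: V = K·W·L/H = 8.976e-05 · 6.738 · 1016 / 8.022e+08 = 7.664e-10 m³.
Mean depth h = V/A = 7.664e-10 / 1.280e-05 = 5.986e-05 m.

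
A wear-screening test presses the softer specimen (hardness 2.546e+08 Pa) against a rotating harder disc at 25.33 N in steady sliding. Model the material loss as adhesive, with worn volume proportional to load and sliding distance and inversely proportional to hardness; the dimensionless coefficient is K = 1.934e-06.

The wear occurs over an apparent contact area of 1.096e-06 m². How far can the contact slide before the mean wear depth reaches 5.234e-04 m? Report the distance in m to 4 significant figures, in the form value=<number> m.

Intermediates are shown rounded; the algebra holds full float precision — rounded once at the end: 4 significant figures.
Restated in SI base units: W = 25.33 N, H = 2.546e+08 Pa, K = 1.934e-06.
Volume at the limit: V_lim = h_lim·A = 5.234e-04 · 1.096e-06 = 5.736e-10 m³.
So the life L = V_lim·H/(K·W) = 5.736e-10 · 2.546e+08 / (1.934e-06 · 25.33) = 2981 m.

value=2981 m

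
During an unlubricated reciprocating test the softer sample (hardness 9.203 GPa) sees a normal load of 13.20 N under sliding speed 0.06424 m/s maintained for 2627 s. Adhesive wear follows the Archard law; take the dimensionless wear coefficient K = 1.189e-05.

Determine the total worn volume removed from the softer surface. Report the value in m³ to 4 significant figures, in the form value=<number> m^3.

value=2.878e-12 m^3

Every step runs at full float precision, and printed values are rounded — rounded just once to 4 significant digits.
Convert: Path length L = v·t = 0.06424 m/s × 2627 s = 168.8 m.
Convert: Hardness H = 9.203 GPa = 9.203e+09 Pa.
In SI base units: W = 13.20 N, H = 9.203e+09 Pa, K = 1.189e-05.
Volume removed: V = K·W·L/H = 1.189e-05 · 13.20 · 168.8 / 9.203e+09 = 2.878e-12 m³.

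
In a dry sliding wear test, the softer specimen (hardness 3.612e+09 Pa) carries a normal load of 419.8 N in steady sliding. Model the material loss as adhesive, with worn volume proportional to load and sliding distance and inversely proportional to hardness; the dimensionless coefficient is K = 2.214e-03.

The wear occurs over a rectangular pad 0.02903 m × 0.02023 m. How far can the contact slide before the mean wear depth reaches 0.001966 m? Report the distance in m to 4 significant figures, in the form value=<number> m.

Quoted intermediates are rounded, and the computation carries full float precision; one final rounding: 4 significant figures.
Convert: Contact area A = 0.02903 m × 0.02023 m = 5.873e-04 m².
In SI base units: W = 419.8 N, H = 3.612e+09 Pa, K = 2.214e-03.
Permissible volume V_lim = h_lim·A = 0.001966 · 5.873e-04 = 1.155e-06 m³.
Sliding life L = V_lim·H/(K·W) = 1.155e-06 · 3.612e+09 / (2.214e-03 · 419.8) = 4487 m.

value=4487 m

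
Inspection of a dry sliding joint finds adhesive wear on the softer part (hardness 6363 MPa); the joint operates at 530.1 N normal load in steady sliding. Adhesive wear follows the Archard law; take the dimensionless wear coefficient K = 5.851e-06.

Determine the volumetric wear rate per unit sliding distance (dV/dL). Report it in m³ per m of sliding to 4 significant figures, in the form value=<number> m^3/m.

value=4.874e-13 m^3/m

All working math maintains exact precision, and printed values are rounded — rounded once at the end to 4 significant figures.
Convert: Hardness H = 6363 MPa = 6.363e+09 Pa.
Collected in SI base units: W = 530.1 N, H = 6.363e+09 Pa, K = 5.851e-06.
Sliding wear rate dV/dL = K·W/H, so: 5.851e-06 · 530.1 / 6.363e+09 = 4.874e-13 m³/m.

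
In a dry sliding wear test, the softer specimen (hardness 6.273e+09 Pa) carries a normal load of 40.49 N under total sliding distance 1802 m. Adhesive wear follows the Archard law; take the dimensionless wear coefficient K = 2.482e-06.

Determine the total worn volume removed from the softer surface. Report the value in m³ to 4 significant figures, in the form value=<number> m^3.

value=2.887e-11 m^3

The algebra runs at full float precision — intermediate values are printed rounded — one final rounding to four significant digits.
Collected in SI base units: W = 40.49 N, H = 6.273e+09 Pa, K = 2.482e-06.
Wear volume V = K·W·L/H = 2.482e-06 · 40.49 · 1802 / 6.273e+09 = 2.887e-11 m³.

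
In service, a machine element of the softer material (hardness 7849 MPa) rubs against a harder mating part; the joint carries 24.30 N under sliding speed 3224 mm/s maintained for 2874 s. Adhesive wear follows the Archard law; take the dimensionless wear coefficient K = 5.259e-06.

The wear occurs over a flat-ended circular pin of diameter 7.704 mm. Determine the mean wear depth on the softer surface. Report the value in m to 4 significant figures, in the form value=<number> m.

value=3.236e-06 m

All arithmetic carries full precision, and intermediate values are displayed rounded — one last rounding to four significant digits.
Convert: Sliding speed v = 3224 mm/s = 3.224 m/s. Distance covered L = v·t = 3.224 m/s × 2874 s = 9266 m.
Convert: Hardness H = 7849 MPa = 7.849e+09 Pa.
Convert: Pin diameter d = 7.704 mm = 0.007704 m. Contact area A = π·d²/4 = π·(0.007704 m)²/4 = 4.661e-05 m².
In SI base units: W = 24.30 N, H = 7.849e+09 Pa, K = 5.259e-06.
Wear volume V = K·W·L/H = 5.259e-06 · 24.30 · 9266 / 7.849e+09 = 1.509e-10 m³.
Mean depth h = V/A = 1.509e-10 / 4.661e-05 = 3.236e-06 m.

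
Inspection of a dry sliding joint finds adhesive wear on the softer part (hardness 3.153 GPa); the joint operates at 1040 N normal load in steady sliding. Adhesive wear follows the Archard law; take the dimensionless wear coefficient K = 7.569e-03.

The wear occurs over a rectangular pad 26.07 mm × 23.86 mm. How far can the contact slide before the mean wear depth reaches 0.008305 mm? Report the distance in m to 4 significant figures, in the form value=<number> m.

value=2.069 m

Every step maintains full precision, and printed values are rounded. Rounded just once: four significant figures.
Convert: Hardness H = 3.153 GPa = 3.153e+09 Pa.
Convert: Pad sides 26.07 mm × 23.86 mm = 0.02607 m × 0.02386 m. Contact area A = 0.02607 m × 0.02386 m = 6.220e-04 m².
Convert: Depth limit h_lim = 0.008305 mm = 8.305e-06 m.
Working in SI base units: W = 1040 N, H = 3.153e+09 Pa, K = 7.569e-03.
Volume at the limit: V_lim = h_lim·A = 8.305e-06 · 6.220e-04 = 5.166e-09 m³.
Thus life L = V_lim·H/(K·W) = 5.166e-09 · 3.153e+09 / (7.569e-03 · 1040) = 2.069 m.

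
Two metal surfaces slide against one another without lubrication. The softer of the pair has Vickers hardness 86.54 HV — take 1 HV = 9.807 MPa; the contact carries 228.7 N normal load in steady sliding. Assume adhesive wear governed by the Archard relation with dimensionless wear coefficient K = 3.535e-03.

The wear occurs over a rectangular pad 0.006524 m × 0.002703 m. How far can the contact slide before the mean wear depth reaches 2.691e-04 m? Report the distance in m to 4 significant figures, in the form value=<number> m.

All arithmetic carries full float precision — displayed values are rounded — a single final rounding to 4 significant figures.
Convert: Hardness H = 86.54 HV × 9.807 MPa/HV = 848.7 MPa = 8.487e+08 Pa.
Convert: Contact area A = 0.006524 m × 0.002703 m = 1.763e-05 m².
Restated in SI base units: W = 228.7 N, H = 8.487e+08 Pa, K = 3.535e-03.
Volume at the limit: V_lim = h_lim·A = 2.691e-04 · 1.763e-05 = 4.745e-09 m³.
Sliding life L = V_lim·H/(K·W) = 4.745e-09 · 8.487e+08 / (3.535e-03 · 228.7) = 4.982 m.

value=4.982 m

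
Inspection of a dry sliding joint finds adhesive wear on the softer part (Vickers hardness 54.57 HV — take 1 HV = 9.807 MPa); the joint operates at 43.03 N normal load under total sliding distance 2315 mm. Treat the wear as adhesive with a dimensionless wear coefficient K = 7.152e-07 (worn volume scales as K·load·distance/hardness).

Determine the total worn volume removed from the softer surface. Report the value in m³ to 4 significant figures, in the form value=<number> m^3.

value=1.331e-13 m^3

The intermediates appear rounded, and every step maintains full precision, and one final rounding to four significant figures.
Convert: Distance L = 2315 mm = 2.315 m.
Convert: Hardness H = 54.57 HV × 9.807 MPa/HV = 535.2 MPa = 5.352e+08 Pa.
In SI base units: W = 43.03 N, H = 5.352e+08 Pa, K = 7.152e-07.
The Archard volume V = K·W·L/H = 7.152e-07 · 43.03 · 2.315 / 5.352e+08 = 1.331e-13 m³.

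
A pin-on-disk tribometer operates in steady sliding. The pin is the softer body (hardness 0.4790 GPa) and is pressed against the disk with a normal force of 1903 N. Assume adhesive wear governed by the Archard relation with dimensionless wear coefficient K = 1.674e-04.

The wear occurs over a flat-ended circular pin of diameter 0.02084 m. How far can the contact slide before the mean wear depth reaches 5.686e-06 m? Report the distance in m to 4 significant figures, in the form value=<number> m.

The algebra holds full precision. The intermediates are printed rounded; a single final rounding: 4 significant figures.
Hardness H = 0.4790 GPa = 4.790e+08 Pa.
Contact area A = π·d²/4 = π·(0.02084 m)²/4 = 3.411e-04 m².
Expressed in SI base units: W = 1903 N, H = 4.790e+08 Pa, K = 1.674e-04.
Permissible volume V_lim = h_lim·A = 5.686e-06 · 3.411e-04 = 1.940e-09 m³.
Inverting, life L = V_lim·H/(K·W) = 1.940e-09 · 4.790e+08 / (1.674e-04 · 1903) = 2.916 m.

value=2.916 m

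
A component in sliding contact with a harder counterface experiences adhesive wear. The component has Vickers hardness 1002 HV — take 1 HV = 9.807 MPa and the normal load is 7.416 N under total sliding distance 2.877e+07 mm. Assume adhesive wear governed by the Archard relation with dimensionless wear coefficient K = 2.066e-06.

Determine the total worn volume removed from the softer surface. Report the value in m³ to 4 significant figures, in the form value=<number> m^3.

Intermediate values are printed rounded; all arithmetic keeps exact precision. Rounded once at the end to four significant digits.
Convert: Distance L = 2.877e+07 mm = 2.877e+04 m.
Convert: Hardness H = 1002 HV × 9.807 MPa/HV = 9827 MPa = 9.827e+09 Pa.
In SI base units, W = 7.416 N, H = 9.827e+09 Pa, K = 2.066e-06.
By Archard's law, V = K·W·L/H = 2.066e-06 · 7.416 · 2.877e+04 / 9.827e+09 = 4.486e-11 m³.

value=4.486e-11 m^3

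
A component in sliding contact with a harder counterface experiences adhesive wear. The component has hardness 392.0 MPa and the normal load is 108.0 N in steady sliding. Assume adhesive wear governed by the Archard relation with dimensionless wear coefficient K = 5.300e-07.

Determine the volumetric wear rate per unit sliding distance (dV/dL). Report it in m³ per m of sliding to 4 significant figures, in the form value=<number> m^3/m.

value=1.460e-13 m^3/m

Intermediate values are shown rounded — all working math keeps full precision — a single final rounding: 4 significant digits.
Hardness H = 392.0 MPa = 3.920e+08 Pa.
Working in SI base units: W = 108.0 N, H = 3.920e+08 Pa, K = 5.300e-07.
The wear rate dV/dL = K·W/H (no L dependence): 5.300e-07 · 108.0 / 3.920e+08 = 1.460e-13 m³/m.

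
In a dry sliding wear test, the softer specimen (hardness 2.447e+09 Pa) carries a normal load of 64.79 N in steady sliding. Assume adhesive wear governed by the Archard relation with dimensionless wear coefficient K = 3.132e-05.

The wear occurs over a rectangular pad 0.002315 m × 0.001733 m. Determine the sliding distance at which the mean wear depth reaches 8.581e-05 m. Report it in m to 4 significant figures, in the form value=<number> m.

The intermediates are displayed rounded — the algebra carries full precision — one last rounding, at 4 significant digits.
Contact area A = 0.002315 m × 0.001733 m = 4.012e-06 m².
In SI base units, W = 64.79 N, H = 2.447e+09 Pa, K = 3.132e-05.
Volume at the limit: V_lim = h_lim·A = 8.581e-05 · 4.012e-06 = 3.443e-10 m³.
So the life L = V_lim·H/(K·W) = 3.443e-10 · 2.447e+09 / (3.132e-05 · 64.79) = 415.1 m.

value=415.1 m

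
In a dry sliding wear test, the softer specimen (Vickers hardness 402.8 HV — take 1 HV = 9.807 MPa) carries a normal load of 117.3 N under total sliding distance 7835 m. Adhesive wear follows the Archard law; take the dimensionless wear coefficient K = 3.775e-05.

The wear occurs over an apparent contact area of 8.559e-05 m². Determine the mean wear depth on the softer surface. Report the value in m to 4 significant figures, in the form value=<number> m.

value=1.026e-04 m

All working math keeps full precision; shown intermediates are rounded; one final rounding, at 4 significant figures.
Hardness H = 402.8 HV × 9.807 MPa/HV = 3950 MPa = 3.950e+09 Pa.
Restated in SI base units: W = 117.3 N, H = 3.950e+09 Pa, K = 3.775e-05.
By Archard's law, V = K·W·L/H = 3.775e-05 · 117.3 · 7835 / 3.950e+09 = 8.783e-09 m³.
Depth h = V/A = 8.783e-09 / 8.559e-05 = 1.026e-04 m.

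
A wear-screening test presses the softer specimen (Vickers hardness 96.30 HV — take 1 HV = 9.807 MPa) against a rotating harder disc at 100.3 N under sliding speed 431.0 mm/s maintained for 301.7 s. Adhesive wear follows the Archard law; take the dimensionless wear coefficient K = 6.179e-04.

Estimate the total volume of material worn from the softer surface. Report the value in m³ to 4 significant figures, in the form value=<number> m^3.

value=8.533e-09 m^3

Intermediates are shown rounded. All arithmetic holds full float precision; a single final rounding: 4 significant figures.
Convert: Sliding speed v = 431.0 mm/s = 0.4310 m/s. Total distance L = v·t = 0.4310 m/s × 301.7 s = 130.0 m.
Convert: Hardness H = 96.30 HV × 9.807 MPa/HV = 944.4 MPa = 9.444e+08 Pa.
In SI base units, W = 100.3 N, H = 9.444e+08 Pa, K = 6.179e-04.
Apply Archard: V = K·W·L/H = 6.179e-04 · 100.3 · 130.0 / 9.444e+08 = 8.533e-09 m³.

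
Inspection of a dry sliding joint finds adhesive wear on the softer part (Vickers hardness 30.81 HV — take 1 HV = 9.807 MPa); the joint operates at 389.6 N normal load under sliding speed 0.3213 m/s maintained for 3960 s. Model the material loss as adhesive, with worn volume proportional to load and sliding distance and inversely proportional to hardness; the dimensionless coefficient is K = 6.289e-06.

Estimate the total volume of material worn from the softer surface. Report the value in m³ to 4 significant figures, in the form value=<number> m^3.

value=1.032e-08 m^3

All working math carries exact precision, and quoted intermediates are rounded, and rounded once at the end, at four significant figures.
Distance covered L = v·t = 0.3213 m/s × 3960 s = 1272 m.
Hardness H = 30.81 HV × 9.807 MPa/HV = 302.2 MPa = 3.022e+08 Pa.
As SI base values: W = 389.6 N, H = 3.022e+08 Pa, K = 6.289e-06.
Archard relation: V = K·W·L/H = 6.289e-06 · 389.6 · 1272 / 3.022e+08 = 1.032e-08 m³.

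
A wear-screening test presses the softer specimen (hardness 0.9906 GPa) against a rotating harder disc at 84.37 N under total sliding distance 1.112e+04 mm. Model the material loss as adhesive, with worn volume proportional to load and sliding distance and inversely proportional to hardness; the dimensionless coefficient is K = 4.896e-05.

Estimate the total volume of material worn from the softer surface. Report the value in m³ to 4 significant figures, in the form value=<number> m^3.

value=4.637e-11 m^3

Intermediate values are displayed rounded — the algebra maintains exact precision; rounded just once, at 4 significant figures.
Distance covered L = 1.112e+04 mm = 11.12 m.
Hardness H = 0.9906 GPa = 9.906e+08 Pa.
Collected in SI base units: W = 84.37 N, H = 9.906e+08 Pa, K = 4.896e-05.
Wear volume V = K·W·L/H = 4.896e-05 · 84.37 · 11.12 / 9.906e+08 = 4.637e-11 m³.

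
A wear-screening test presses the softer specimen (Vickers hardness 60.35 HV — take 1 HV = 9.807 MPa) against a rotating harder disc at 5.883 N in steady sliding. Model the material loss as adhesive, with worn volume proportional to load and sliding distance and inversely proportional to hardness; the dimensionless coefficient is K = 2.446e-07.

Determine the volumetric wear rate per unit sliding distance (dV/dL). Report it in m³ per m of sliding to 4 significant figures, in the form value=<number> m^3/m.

The computation maintains exact precision — the intermediates are printed rounded — rounded once at the end: 4 significant digits.
Hardness H = 60.35 HV × 9.807 MPa/HV = 591.9 MPa = 5.919e+08 Pa.
Restated in SI base units: W = 5.883 N, H = 5.919e+08 Pa, K = 2.446e-07.
The wear rate dV/dL = K·W/H: 2.446e-07 · 5.883 / 5.919e+08 = 2.431e-15 m³/m.

value=2.431e-15 m^3/m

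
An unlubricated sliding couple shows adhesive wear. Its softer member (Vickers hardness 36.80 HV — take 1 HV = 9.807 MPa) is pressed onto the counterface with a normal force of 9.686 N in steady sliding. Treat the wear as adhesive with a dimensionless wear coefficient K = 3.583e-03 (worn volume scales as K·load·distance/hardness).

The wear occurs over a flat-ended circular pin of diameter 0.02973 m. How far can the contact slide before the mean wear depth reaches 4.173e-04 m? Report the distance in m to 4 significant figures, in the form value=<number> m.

All working math holds exact precision; intermediate values appear rounded — a lone final rounding: 4 significant figures.
Hardness H = 36.80 HV × 9.807 MPa/HV = 360.9 MPa = 3.609e+08 Pa.
Contact area A = π·d²/4 = π·(0.02973 m)²/4 = 6.942e-04 m².
In SI base units, W = 9.686 N, H = 3.609e+08 Pa, K = 3.583e-03.
Allowed volume V_lim = h_lim·A = 4.173e-04 · 6.942e-04 = 2.897e-07 m³.
So the life L = V_lim·H/(K·W) = 2.897e-07 · 3.609e+08 / (3.583e-03 · 9.686) = 3012 m.

value=3012 m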